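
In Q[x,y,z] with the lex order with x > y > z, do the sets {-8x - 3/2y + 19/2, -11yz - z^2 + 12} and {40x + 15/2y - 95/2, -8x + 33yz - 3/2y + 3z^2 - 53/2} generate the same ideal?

Yes, the ideals are equal.

Since reduced Gröbner bases are canonical representatives of ideals under a given ordering, it suffices to compute and compare them.
Buchberger on the first generating set:
f_1 = -8x - 3/2y + 19/2, LT = x.
f_2 = -11yz - z^2 + 12, LT = yz.

The S-polynomials (S(f_1,f_2)) all reduce to 0 modulo the current basis, so we have a Gröbner basis.
Inter-reduce: drop elements whose leading term is divisible by another's, tail-reduce, and make monic.
Reduced Gröbner basis: {x + 3/16y - 19/16, yz + 1/11z^2 - 12/11}.

Buchberger on the second generating set:
h_1 = 40x + 15/2y - 95/2, LT = x.
h_2 = -8x + 33yz - 3/2y + 3z^2 - 53/2, LT = x.

S(h_1,h_2): lcm = x. S = 33/8yz + 3/8z^2 - 9/2.
  reduce S modulo (h_1, h_2):
  remainder 33/8yz + 3/8z^2 - 9/2 ≠ 0; add k_3 = 33/8yz + 3/8z^2 - 9/2 to the basis.

The other S-polynomials (S(h_1,k_3), S(h_2,k_3)) all reduce to 0 modulo the current basis, so we have a Gröbner basis.
Inter-reduce: drop elements whose leading term is divisible by another's, tail-reduce, and make monic.
Reduced Gröbner basis: {x + 3/16y - 19/16, yz + 1/11z^2 - 12/11}.

Same reduced basis, so the two generating sets span the same ideal.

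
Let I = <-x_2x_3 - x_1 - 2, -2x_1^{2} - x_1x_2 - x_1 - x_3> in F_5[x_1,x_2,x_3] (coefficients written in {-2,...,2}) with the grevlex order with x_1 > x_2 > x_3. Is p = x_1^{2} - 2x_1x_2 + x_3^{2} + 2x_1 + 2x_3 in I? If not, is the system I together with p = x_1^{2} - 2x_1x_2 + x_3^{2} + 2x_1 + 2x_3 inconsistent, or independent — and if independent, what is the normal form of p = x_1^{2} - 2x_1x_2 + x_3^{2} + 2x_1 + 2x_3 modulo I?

First compute the reduced Gröbner basis of I by Buchberger's algorithm.
f_1 = -x_2x_3 - x_1 - 2, LT = x_2x_3.
f_2 = -2x_1^{2} - x_1x_2 - x_1 - x_3, LT = x_1^{2}.

The S-polynomials (S(f_1,f_2)) all reduce to 0 modulo the current basis, so we have a Gröbner basis.
Inter-reduce: drop elements whose leading term is divisible by another's, tail-reduce, and make monic.
Reduced Gröbner basis: {x_1^{2} - 2x_1x_2 - 2x_1 - 2x_3, x_2x_3 + x_1 + 2}.
Label its elements g_1 = x_1^{2} - 2x_1x_2 - 2x_1 - 2x_3, g_2 = x_2x_3 + x_1 + 2.

Reduce p = x_1^{2} - 2x_1x_2 + x_3^{2} + 2x_1 + 2x_3 modulo G:
  leading term x_1^{2}: subtract (1)·g_1 from x_1^{2} - 2x_1x_2 + x_3^{2} + 2x_1 + 2x_3 → x_3^{2} - x_1 - x_3
  leading term x_3^{2}: no divisor's leading term divides it; move x_3^{2} to the remainder.
  leading term x_1: no divisor's leading term divides it; move -x_1 to the remainder.
  leading term x_3: no divisor's leading term divides it; move -x_3 to the remainder.
  normal form = x_3^{2} - x_1 - x_3.
The normal form is nonzero, so p ∉ I. Since p minus its normal form lies in I, I + (p) = I + (r) where r = x_3^{2} - x_1 - x_3; decide whether this ideal is the whole ring.
Run Buchberger on G together with r (pairs among the g_i already reduce to 0 since G is a Gröbner basis):
g_1 = x_1^{2} - 2x_1x_2 - 2x_1 - 2x_3, LT = x_1^{2}.
g_2 = x_2x_3 + x_1 + 2, LT = x_2x_3.
r = x_3^{2} - x_1 - x_3, LT = x_3^{2}.

S(g_2,r): lcm = x_2x_3^{2}. S = x_1x_2 + x_1x_3 + x_2x_3 + 2x_3.
  leading term x_1x_2: no divisor's leading term divides it; move x_1x_2 to the remainder.
  leading term x_1x_3: no divisor's leading term divides it; move x_1x_3 to the remainder.
  leading term x_2x_3: subtract (1)·g_2 from x_2x_3 + 2x_3 → -x_1 + 2x_3 - 2
  leading term x_1: no divisor's leading term divides it; move -x_1 to the remainder.
  leading term x_3: no divisor's leading term divides it; move 2x_3 to the remainder.
  leading term 1: no divisor's leading term divides it; move -2 to the remainder.
  remainder x_1x_2 + x_1x_3 - x_1 + 2x_3 - 2 ≠ 0; add m_4 = x_1x_2 + x_1x_3 - x_1 + 2x_3 - 2 to the basis.

S(g_1,m_4): lcm = x_1^{2}x_2. S = -2x_1x_2^{2} - x_1^{2}x_3 + x_1^{2} - 2x_1x_2 - 2x_1x_3 - 2x_2x_3 + 2x_1.
  leading term x_1x_2^{2}: subtract (-2x_2)·m_4 from -2x_1x_2^{2} - x_1^{2}x_3 + x_1^{2} - 2x_1x_2 - 2x_1x_3 - 2x_2x_3 + 2x_1 → -x_1^{2}x_3 + 2x_1x_2x_3 + x_1^{2} + x_1x_2 - 2x_1x_3 + 2x_2x_3 + 2x_1 + x_2
  leading term x_1^{2}x_3: subtract (-x_3)·g_1 from -x_1^{2}x_3 + 2x_1x_2x_3 + x_1^{2} + x_1x_2 - 2x_1x_3 + 2x_2x_3 + 2x_1 + x_2 → x_1^{2} + x_1x_2 + x_1x_3 + 2x_2x_3 - 2x_3^{2} + 2x_1 + x_2
  leading term x_1^{2}: subtract (1)·g_1 from x_1^{2} + x_1x_2 + x_1x_3 + 2x_2x_3 - 2x_3^{2} + 2x_1 + x_2 → -2x_1x_2 + x_1x_3 + 2x_2x_3 - 2x_3^{2} - x_1 + x_2 + 2x_3
  leading term x_1x_2: subtract (-2)·m_4 from -2x_1x_2 + x_1x_3 + 2x_2x_3 - 2x_3^{2} - x_1 + x_2 + 2x_3 → -2x_1x_3 + 2x_2x_3 - 2x_3^{2} + 2x_1 + x_2 + x_3 + 1
  leading term x_1x_3: no divisor's leading term divides it; move -2x_1x_3 to the remainder.
  leading term x_2x_3: subtract (2)·g_2 from 2x_2x_3 - 2x_3^{2} + 2x_1 + x_2 + x_3 + 1 → -2x_3^{2} + x_2 + x_3 + 2
  leading term x_3^{2}: subtract (-2)·r from -2x_3^{2} + x_2 + x_3 + 2 → -2x_1 + x_2 - x_3 + 2
  leading term x_1: no divisor's leading term divides it; move -2x_1 to the remainder.
  leading term x_2: no divisor's leading term divides it; move x_2 to the remainder.
  leading term x_3: no divisor's leading term divides it; move -x_3 to the remainder.
  leading term 1: no divisor's leading term divides it; move 2 to the remainder.
  remainder -2x_1x_3 - 2x_1 + x_2 - x_3 + 2 ≠ 0; add m_5 = -2x_1x_3 - 2x_1 + x_2 - x_3 + 2 to the basis.

S(g_2,m_5): lcm = x_1x_2x_3. S = x_1^{2} - x_1x_2 - 2x_2^{2} + 2x_2x_3 + 2x_1 + x_2.
  leading term x_1^{2}: subtract (1)·g_1 from x_1^{2} - x_1x_2 - 2x_2^{2} + 2x_2x_3 + 2x_1 + x_2 → x_1x_2 - 2x_2^{2} + 2x_2x_3 - x_1 + x_2 + 2x_3
  leading term x_1x_2: subtract (1)·m_4 from x_1x_2 - 2x_2^{2} + 2x_2x_3 - x_1 + x_2 + 2x_3 → -2x_2^{2} - x_1x_3 + 2x_2x_3 + x_2 + 2
  leading term x_2^{2}: no divisor's leading term divides it; move -2x_2^{2} to the remainder.
  leading term x_1x_3: subtract (-2)·m_5 from -x_1x_3 + 2x_2x_3 + x_2 + 2 → 2x_2x_3 + x_1 - 2x_2 - 2x_3 + 1
  leading term x_2x_3: subtract (2)·g_2 from 2x_2x_3 + x_1 - 2x_2 - 2x_3 + 1 → -x_1 - 2x_2 - 2x_3 + 2
  leading term x_1: no divisor's leading term divides it; move -x_1 to the remainder.
  leading term x_2: no divisor's leading term divides it; move -2x_2 to the remainder.
  leading term x_3: no divisor's leading term divides it; move -2x_3 to the remainder.
  leading term 1: no divisor's leading term divides it; move 2 to the remainder.
  remainder -2x_2^{2} - x_1 - 2x_2 - 2x_3 + 2 ≠ 0; add m_6 = -2x_2^{2} - x_1 - 2x_2 - 2x_3 + 2 to the basis.

The other S-polynomials (S(g_1,g_2), S(g_1,r), S(g_2,m_4), S(r,m_4), S(g_1,m_5), S(r,m_5), S(m_4,m_5), S(g_1,m_6), S(g_2,m_6), S(r,m_6), S(m_4,m_6), S(m_5,m_6)) all reduce to 0 modulo the current basis, so we have a Gröbner basis.
Inter-reduce: drop elements whose leading term is divisible by another's, tail-reduce, and make monic.
Reduced Gröbner basis: {x_1^{2} - x_1 + x_2 + x_3 - 2, x_1x_2 - 2x_1 - 2x_2 - x_3 - 1, x_2^{2} - 2x_1 + x_2 + x_3 - 1, x_1x_3 + x_1 + 2x_2 - 2x_3 - 1, x_2x_3 + x_1 + 2, x_3^{2} - x_1 - x_3}.
The reduced Gröbner basis of I + (p) is {x_1^{2} - x_1 + x_2 + x_3 - 2, x_1x_2 - 2x_1 - 2x_2 - x_3 - 1, x_2^{2} - 2x_1 + x_2 + x_3 - 1, x_1x_3 + x_1 + 2x_2 - 2x_3 - 1, x_2x_3 + x_1 + 2, x_3^{2} - x_1 - x_3} ≠ {1}, a proper ideal, so the enlarged system stays consistent: p is independent of I, with normal form x_3^{2} - x_1 - x_3.

x_1^{2} - 2x_1x_2 + x_3^{2} + 2x_1 + 2x_3 is independent of I; its normal form modulo I is x_3^{2} - x_1 - x_3.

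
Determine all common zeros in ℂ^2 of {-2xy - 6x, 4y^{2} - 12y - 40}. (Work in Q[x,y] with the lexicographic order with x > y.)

{(0, -2), (0, 5)}

Compute a lex Gröbner basis by Buchberger's algorithm.
f_1 = -2xy - 6x, LT = xy.
f_2 = 4y^{2} - 12y - 40, LT = y^{2}.

S(f_1,f_2): lcm = xy^{2}. S = 6xy + 10x.
  leading term xy: subtract (-3)·f_1 from 6xy + 10x → -8x
  leading term x: no divisor's leading term divides it; move -8x to the remainder.
  remainder -8x ≠ 0; add h_3 = -8x to the basis.

The other S-polynomials (S(f_1,h_3), S(f_2,h_3)) all reduce to 0 modulo the current basis, so we have a Gröbner basis.
Inter-reduce: drop elements whose leading term is divisible by another's, tail-reduce, and make monic.
Reduced Gröbner basis: {x, y^{2} - 3y - 10}.

The lex basis is triangular: the last element involves only y. Solving y^{2} - 3y - 10 = 0 gives y ∈ {-2, 5}; substituting each value into the earlier elements determines the remaining variables.
  y = -2: the earlier basis element becomes x = 0, giving x = 0 — point (0, -2).
  y = 5: the earlier basis element becomes x = 0, giving x = 0 — point (0, 5).
Each listed point satisfies every original equation (direct substitution).
A lex Gröbner basis triangularizes the system, enabling back-substitution.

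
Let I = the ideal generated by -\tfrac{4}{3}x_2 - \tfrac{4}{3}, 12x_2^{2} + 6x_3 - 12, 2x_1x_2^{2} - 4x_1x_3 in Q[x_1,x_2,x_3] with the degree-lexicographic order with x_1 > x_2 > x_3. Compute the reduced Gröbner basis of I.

G = {x_1, x_2 + 1, x_3}

This is the nonlinear analogue of row-reducing a linear system.

f_1 = -\tfrac{4}{3}x_2 - \tfrac{4}{3}, LT = x_2.
f_2 = 12x_2^{2} + 6x_3 - 12, LT = x_2^{2}.
f_3 = 2x_1x_2^{2} - 4x_1x_3, LT = x_1x_2^{2}.

S(f_1,f_2): lcm = x_2^{2}. S = x_2 - \tfrac{1}{2}x_3 + 1.
  leading term x_2: subtract (-\tfrac{3}{4})·f_1 from x_2 - \tfrac{1}{2}x_3 + 1 → -\tfrac{1}{2}x_3
  leading term x_3: no divisor's leading term divides it; move -\tfrac{1}{2}x_3 to the remainder.
  remainder -\tfrac{1}{2}x_3 ≠ 0; add g_4 = -\tfrac{1}{2}x_3 to the basis.

S(f_1,f_3): lcm = x_1x_2^{2}. S = x_1x_2 + 2x_1x_3.
  leading term x_1x_2: subtract (-\tfrac{3}{4}x_1)·f_1 from x_1x_2 + 2x_1x_3 → 2x_1x_3 - x_1
  leading term x_1x_3: subtract (-4x_1)·g_4 from 2x_1x_3 - x_1 → -x_1
  leading term x_1: no divisor's leading term divides it; move -x_1 to the remainder.
  remainder -x_1 ≠ 0; add g_5 = -x_1 to the basis.

The other S-polynomials (S(f_2,f_3), S(f_1,g_4), S(f_2,g_4), S(f_3,g_4), S(f_1,g_5), S(f_2,g_5), S(f_3,g_5), S(g_4,g_5)) all reduce to 0 modulo the current basis, so we have a Gröbner basis.
Inter-reduce: drop elements whose leading term is divisible by another's, tail-reduce, and make monic.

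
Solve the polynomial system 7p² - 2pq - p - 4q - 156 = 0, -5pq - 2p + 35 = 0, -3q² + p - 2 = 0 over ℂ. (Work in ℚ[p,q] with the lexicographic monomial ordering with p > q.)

{(5, 1)}

Compute a lex Gröbner basis by Buchberger's algorithm.
f_1 = 7p² - 2pq - p - 4q - 156, LT = p².
f_2 = -5pq - 2p + 35, LT = pq.
f_3 = p - 3q² - 2, LT = p.

S(f_1,f_2): lcm = p²q. S = -⅖p² - 2/7pq² - 1/7pq + 7p - 4/7q² - 156/7q.
  leading term p²: subtract (-2/35)·f_1 from -⅖p² - 2/7pq² - 1/7pq + 7p - 4/7q² - 156/7q → -2/7pq² - 9/35pq + 243/35p - 4/7q² - 788/35q - 312/35
  leading term pq²: subtract (2/35q)·f_2 from -2/7pq² - 9/35pq + 243/35p - 4/7q² - 788/35q - 312/35 → -1/7pq + 243/35p - 4/7q² - 858/35q - 312/35
  leading term pq: subtract (1/35)·f_2 from -1/7pq + 243/35p - 4/7q² - 858/35q - 312/35 → 7p - 4/7q² - 858/35q - 347/35
  leading term p: subtract (7)·f_3 from 7p - 4/7q² - 858/35q - 347/35 → 143/7q² - 858/35q + 143/35
  leading term q²: no divisor's leading term divides it; move 143/7q² to the remainder.
  leading term q: no divisor's leading term divides it; move -858/35q to the remainder.
  leading term 1: no divisor's leading term divides it; move 143/35 to the remainder.
  remainder 143/7q² - 858/35q + 143/35 ≠ 0; add h_4 = 143/7q² - 858/35q + 143/35 to the basis.

S(f_1,f_3): lcm = p². S = 3pq² - 2/7pq + 13/7p - 4/7q - 156/7.
  leading term pq²: subtract (-⅗q)·f_2 from 3pq² - 2/7pq + 13/7p - 4/7q - 156/7 → -52/35pq + 13/7p + 143/7q - 156/7
  leading term pq: subtract (52/175)·f_2 from -52/35pq + 13/7p + 143/7q - 156/7 → 429/175p + 143/7q - 1144/35
  leading term p: subtract (429/175)·f_3 from 429/175p + 143/7q - 1144/35 → 1287/175q² + 143/7q - 4862/175
  leading term q²: subtract (9/25)·h_4 from 1287/175q² + 143/7q - 4862/175 → 25597/875q - 25597/875
  leading term q: no divisor's leading term divides it; move 25597/875q to the remainder.
  leading term 1: no divisor's leading term divides it; move -25597/875 to the remainder.
  remainder 25597/875q - 25597/875 ≠ 0; add h_5 = 25597/875q - 25597/875 to the basis.

The other S-polynomials (S(f_2,f_3), S(f_1,h_4), S(f_2,h_4), S(f_3,h_4), S(f_1,h_5), S(f_2,h_5), S(f_3,h_5), S(h_4,h_5)) all reduce to 0 modulo the current basis, so we have a Gröbner basis.
Inter-reduce: drop elements whose leading term is divisible by another's, tail-reduce, and make monic.
Reduced Gröbner basis: {p - 5, q - 1}.

The lex basis is triangular: the last element involves only q. Solving q - 1 = 0 gives q ∈ {1}; substituting each value into the earlier elements determines the remaining variables.
  q = 1: the earlier basis element becomes p - 5 = 0, giving p = 5 — point (5, 1).
Substituting each solution back into the original system confirms all equations vanish.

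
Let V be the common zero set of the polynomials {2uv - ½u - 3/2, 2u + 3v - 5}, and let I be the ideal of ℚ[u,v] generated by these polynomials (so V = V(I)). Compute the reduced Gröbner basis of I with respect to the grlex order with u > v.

G = {v² - 23/12v + 11/12, u + 3/2v - 5/2}

This is the nonlinear analogue of row-reducing a linear system.

f_1 = 2uv - ½u - 3/2, LT = uv.
f_2 = 2u + 3v - 5, LT = u.

S(f_1,f_2): lcm = uv. S = -3/2v² - ¼u + 5/2v - ¾.
  leading term v²: no divisor's leading term divides it; move -3/2v² to the remainder.
  leading term u: subtract (-⅛)·f_2 from -¼u + 5/2v - ¾ → 23/8v - 11/8
  leading term v: no divisor's leading term divides it; move 23/8v to the remainder.
  leading term 1: no divisor's leading term divides it; move -11/8 to the remainder.
  remainder -3/2v² + 23/8v - 11/8 ≠ 0; add g_3 = -3/2v² + 23/8v - 11/8 to the basis.

The other S-polynomials (S(f_1,g_3), S(f_2,g_3)) all reduce to 0 modulo the current basis, so we have a Gröbner basis.
Inter-reduce: drop elements whose leading term is divisible by another's, tail-reduce, and make monic.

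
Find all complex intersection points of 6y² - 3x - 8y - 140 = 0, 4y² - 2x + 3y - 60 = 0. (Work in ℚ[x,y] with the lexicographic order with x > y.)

{(-4, -4)}

Compute a lex Gröbner basis by Buchberger's algorithm.
f_1 = -3x + 6y² - 8y - 140, LT = x.
f_2 = -2x + 4y² + 3y - 60, LT = x.

S(f_1,f_2): lcm = x. S = 25/6y + 50/3.
  reduce S modulo (f_1, f_2):
  remainder 25/6y + 50/3 ≠ 0; add h_3 = 25/6y + 50/3 to the basis.

The other S-polynomials (S(f_1,h_3), S(f_2,h_3)) all reduce to 0 modulo the current basis, so we have a Gröbner basis.
Inter-reduce: drop elements whose leading term is divisible by another's, tail-reduce, and make monic.
Reduced Gröbner basis: {x + 4, y + 4}.

The lex basis is triangular: the last element involves only y. Solving y + 4 = 0 gives y ∈ {-4}; substituting each value into the earlier elements determines the remaining variables.
  y = -4: the earlier basis element becomes x + 4 = 0, giving x = -4 — point (-4, -4).
A lex Gröbner basis triangularizes the system, enabling back-substitution.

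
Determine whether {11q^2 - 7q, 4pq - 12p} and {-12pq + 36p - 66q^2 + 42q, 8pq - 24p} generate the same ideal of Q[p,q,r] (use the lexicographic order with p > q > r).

Yes, the ideals are equal.

Since reduced Gröbner bases are canonical representatives of ideals under a given ordering, it suffices to compute and compare them.
Buchberger on the first generating set:
f_1 = 11q^2 - 7q, LT = q^2.
f_2 = 4pq - 12p, LT = pq.

S(f_1,f_2): lcm = pq^2. S = 26/11pq.
  leading term pq: subtract (13/22)·f_2 from 26/11pq → 78/11p
  leading term p: no divisor's leading term divides it; move 78/11p to the remainder.
  remainder 78/11p ≠ 0; add g_3 = 78/11p to the basis.

S(f_1,g_3): leading monomials are coprime, so the S-polynomial reduces to 0 (Buchberger's first criterion).
S(f_2,g_3): lcm = pq. S = -3p.
  leading term p: subtract (-11/26)·g_3 from -3p → 0
  remainder 0.

Every S-polynomial of the final basis reduces to 0, so we have a Gröbner basis.
Inter-reduce: drop elements whose leading term is divisible by another's, tail-reduce, and make monic.
Reduced Gröbner basis: {p, q^2 - 7/11q}.

Buchberger on the second generating set:
h_1 = -12pq + 36p - 66q^2 + 42q, LT = pq.
h_2 = 8pq - 24p, LT = pq.

S(h_1,h_2): lcm = pq. S = 11/2q^2 - 7/2q.
  leading term q^2: no divisor's leading term divides it; move 11/2q^2 to the remainder.
  leading term q: no divisor's leading term divides it; move -7/2q to the remainder.
  remainder 11/2q^2 - 7/2q ≠ 0; add k_3 = 11/2q^2 - 7/2q to the basis.

S(h_1,k_3): lcm = pq^2. S = -26/11pq + 11/2q^3 - 7/2q^2.
  leading term pq: subtract (13/66)·h_1 from -26/11pq + 11/2q^3 - 7/2q^2 → -78/11p + 11/2q^3 + 19/2q^2 - 91/11q
  leading term p: no divisor's leading term divides it; move -78/11p to the remainder.
  leading term q^3: subtract (q)·k_3 from 11/2q^3 + 19/2q^2 - 91/11q → 13q^2 - 91/11q
  leading term q^2: subtract (26/11)·k_3 from 13q^2 - 91/11q → 0
  remainder -78/11p ≠ 0; add k_4 = -78/11p to the basis.

S(h_2,k_3): lcm = pq^2. S = -26/11pq.
  leading term pq: subtract (13/66)·h_1 from -26/11pq → -78/11p + 13q^2 - 91/11q
  leading term p: subtract (1)·k_4 from -78/11p + 13q^2 - 91/11q → 13q^2 - 91/11q
  leading term q^2: subtract (26/11)·k_3 from 13q^2 - 91/11q → 0
  remainder 0.

S(h_1,k_4): lcm = pq. S = -3p + 11/2q^2 - 7/2q.
  leading term p: subtract (11/26)·k_4 from -3p + 11/2q^2 - 7/2q → 11/2q^2 - 7/2q
  leading term q^2: subtract (1)·k_3 from 11/2q^2 - 7/2q → 0
  remainder 0.

S(h_2,k_4): lcm = pq. S = -3p.
  leading term p: subtract (11/26)·k_4 from -3p → 0
  remainder 0.

S(k_3,k_4): leading monomials are coprime, so the S-polynomial reduces to 0 (Buchberger's first criterion).
Every S-polynomial of the final basis reduces to 0, so we have a Gröbner basis.
Inter-reduce: drop elements whose leading term is divisible by another's, tail-reduce, and make monic.
Reduced Gröbner basis: {p, q^2 - 7/11q}.

The two bases agree; hence the ideals are identical.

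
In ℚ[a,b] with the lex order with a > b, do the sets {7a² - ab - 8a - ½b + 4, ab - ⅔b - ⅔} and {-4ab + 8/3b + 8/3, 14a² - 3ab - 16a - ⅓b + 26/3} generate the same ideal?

For a fixed monomial order, each ideal has a unique reduced Gröbner basis; comparing bases decides equality.
Buchberger on the first generating set:
f_1 = 7a² - ab - 8a - ½b + 4, LT = a².
f_2 = ab - ⅔b - ⅔, LT = ab.

S(f_1,f_2): lcm = a²b. S = -1/7ab² - 10/21ab + ⅔a - 1/14b² + 4/7b.
  leading term ab²: subtract (-1/7b)·f_2 from -1/7ab² - 10/21ab + ⅔a - 1/14b² + 4/7b → -10/21ab + ⅔a - ⅙b² + 10/21b
  leading term ab: subtract (-10/21)·f_2 from -10/21ab + ⅔a - ⅙b² + 10/21b → ⅔a - ⅙b² + 10/63b - 20/63
  leading term a: no divisor's leading term divides it; move ⅔a to the remainder.
  leading term b²: no divisor's leading term divides it; move -⅙b² to the remainder.
  leading term b: no divisor's leading term divides it; move 10/63b to the remainder.
  leading term 1: no divisor's leading term divides it; move -20/63 to the remainder.
  remainder ⅔a - ⅙b² + 10/63b - 20/63 ≠ 0; add g_3 = ⅔a - ⅙b² + 10/63b - 20/63 to the basis.

S(f_2,g_3): lcm = ab. S = ¼b³ - 5/21b² - 4/21b - ⅔.
  leading term b³: no divisor's leading term divides it; move ¼b³ to the remainder.
  leading term b²: no divisor's leading term divides it; move -5/21b² to the remainder.
  leading term b: no divisor's leading term divides it; move -4/21b to the remainder.
  leading term 1: no divisor's leading term divides it; move -⅔ to the remainder.
  remainder ¼b³ - 5/21b² - 4/21b - ⅔ ≠ 0; add g_4 = ¼b³ - 5/21b² - 4/21b - ⅔ to the basis.

The other S-polynomials (S(f_1,g_3), S(f_1,g_4), S(f_2,g_4), S(g_3,g_4)) all reduce to 0 modulo the current basis, so we have a Gröbner basis.
Inter-reduce: drop elements whose leading term is divisible by another's, tail-reduce, and make monic.
Reduced Gröbner basis: {a - ¼b² + 5/21b - 10/21, b³ - 20/21b² - 16/21b - 8/3}.

Buchberger on the second generating set:
h_1 = -4ab + 8/3b + 8/3, LT = ab.
h_2 = 14a² - 3ab - 16a - ⅓b + 26/3, LT = a².

S(h_1,h_2): lcm = a²b. S = 3/14ab² + 10/21ab - ⅔a + 1/42b² - 13/21b.
  leading term ab²: subtract (-3/56b)·h_1 from 3/14ab² + 10/21ab - ⅔a + 1/42b² - 13/21b → 10/21ab - ⅔a + ⅙b² - 10/21b
  leading term ab: subtract (-5/42)·h_1 from 10/21ab - ⅔a + ⅙b² - 10/21b → -⅔a + ⅙b² - 10/63b + 20/63
  leading term a: no divisor's leading term divides it; move -⅔a to the remainder.
  leading term b²: no divisor's leading term divides it; move ⅙b² to the remainder.
  leading term b: no divisor's leading term divides it; move -10/63b to the remainder.
  leading term 1: no divisor's leading term divides it; move 20/63 to the remainder.
  remainder -⅔a + ⅙b² - 10/63b + 20/63 ≠ 0; add k_3 = -⅔a + ⅙b² - 10/63b + 20/63 to the basis.

S(h_1,k_3): lcm = ab. S = ¼b³ - 5/21b² - 4/21b - ⅔.
  leading term b³: no divisor's leading term divides it; move ¼b³ to the remainder.
  leading term b²: no divisor's leading term divides it; move -5/21b² to the remainder.
  leading term b: no divisor's leading term divides it; move -4/21b to the remainder.
  leading term 1: no divisor's leading term divides it; move -⅔ to the remainder.
  remainder ¼b³ - 5/21b² - 4/21b - ⅔ ≠ 0; add k_4 = ¼b³ - 5/21b² - 4/21b - ⅔ to the basis.

The other S-polynomials (S(h_2,k_3), S(h_1,k_4), S(h_2,k_4), S(k_3,k_4)) all reduce to 0 modulo the current basis, so we have a Gröbner basis.
Inter-reduce: drop elements whose leading term is divisible by another's, tail-reduce, and make monic.
Reduced Gröbner basis: {a - ¼b² + 5/21b - 10/21, b³ - 20/21b² - 16/21b - 8/3}.

Same reduced basis, so the two generating sets span the same ideal.
The same test decides containment: I ⊆ J iff every generator of I reduces to 0 modulo a Gröbner basis of J.

Yes, the ideals are equal.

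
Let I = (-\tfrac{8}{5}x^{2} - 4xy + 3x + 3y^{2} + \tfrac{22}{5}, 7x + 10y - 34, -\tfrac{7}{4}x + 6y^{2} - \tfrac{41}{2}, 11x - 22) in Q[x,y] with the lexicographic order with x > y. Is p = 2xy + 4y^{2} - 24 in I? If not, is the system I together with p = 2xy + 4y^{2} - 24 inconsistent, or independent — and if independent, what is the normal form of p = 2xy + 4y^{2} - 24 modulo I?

2xy + 4y^{2} - 24 lies in I (it reduces to 0).

First compute the reduced Gröbner basis of I by Buchberger's algorithm.
f_1 = -\tfrac{8}{5}x^{2} - 4xy + 3x + 3y^{2} + \tfrac{22}{5}, LT = x^{2}.
f_2 = 7x + 10y - 34, LT = x.
f_3 = -\tfrac{7}{4}x + 6y^{2} - \tfrac{41}{2}, LT = x.
f_4 = 11x - 22, LT = x.

S(f_1,f_2): lcm = x^{2}. S = \tfrac{15}{14}xy + \tfrac{167}{56}x - \tfrac{15}{8}y^{2} - \tfrac{11}{4}.
  reduce S modulo (f_1, f_2, f_3, f_4):
  remainder -\tfrac{1335}{392}y^{2} + \tfrac{185}{196}y + \tfrac{575}{49} ≠ 0; add h_5 = -\tfrac{1335}{392}y^{2} + \tfrac{185}{196}y + \tfrac{575}{49} to the basis.

S(f_1,f_3): lcm = x^{2}. S = \tfrac{24}{7}xy^{2} + \tfrac{5}{2}xy - \tfrac{761}{56}x - \tfrac{15}{8}y^{2} - \tfrac{11}{4}.
  reduce S modulo (f_1, f_2, f_3, f_4, h_5):
  remainder \tfrac{965276}{55447}y - \tfrac{1930552}{55447} ≠ 0; add h_6 = \tfrac{965276}{55447}y - \tfrac{1930552}{55447} to the basis.

The other S-polynomials (S(f_1,f_4), S(f_2,f_3), S(f_2,f_4), S(f_3,f_4), S(f_1,h_5), S(f_2,h_5), S(f_3,h_5), S(f_4,h_5), S(f_1,h_6), S(f_2,h_6), S(f_3,h_6), S(f_4,h_6), S(h_5,h_6)) all reduce to 0 modulo the current basis, so we have a Gröbner basis.
Inter-reduce: drop elements whose leading term is divisible by another's, tail-reduce, and make monic.
Reduced Gröbner basis: {x - 2, y - 2}.
Label its elements g_1 = x - 2, g_2 = y - 2.

Reduce p = 2xy + 4y^{2} - 24 modulo G:
  leading term xy: subtract (2y)·g_1 from 2xy + 4y^{2} - 24 → 4y^{2} + 4y - 24
  leading term y^{2}: subtract (4y)·g_2 from 4y^{2} + 4y - 24 → 12y - 24
  leading term y: subtract (12)·g_2 from 12y - 24 → 0
  normal form = 0.
Since the normal form is 0, p ∈ I.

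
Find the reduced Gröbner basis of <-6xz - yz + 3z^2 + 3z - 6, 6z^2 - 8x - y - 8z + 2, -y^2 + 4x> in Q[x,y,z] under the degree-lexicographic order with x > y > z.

G = {x^2 + 7/24xy + 1/48yz - x - 7/48y + 7/24z - 7/24, xz + 1/6yz - 2/3x - 1/12y - 7/6z + 7/6, y^2 - 4x, z^2 - 4/3x - 1/6y - 4/3z + 1/3}

f_1 = -6xz - yz + 3z^2 + 3z - 6, LT = xz.
f_2 = 6z^2 - 8x - y - 8z + 2, LT = z^2.
f_3 = -y^2 + 4x, LT = y^2.

S(f_1,f_2): lcm = xz^2. S = 1/6yz^2 - 1/2z^3 + 4/3x^2 + 1/6xy + 4/3xz - 1/2z^2 - 1/3x + z.
  leading term yz^2: subtract (1/36y)·f_2 from 1/6yz^2 - 1/2z^3 + 4/3x^2 + 1/6xy + 4/3xz - 1/2z^2 - 1/3x + z → -1/2z^3 + 4/3x^2 + 7/18xy + 4/3xz + 1/36y^2 + 2/9yz - 1/2z^2 - 1/3x - 1/18y + z
  leading term z^3: subtract (-1/12z)·f_2 from -1/2z^3 + 4/3x^2 + 7/18xy + 4/3xz + 1/36y^2 + 2/9yz - 1/2z^2 - 1/3x - 1/18y + z → 4/3x^2 + 7/18xy + 2/3xz + 1/36y^2 + 5/36yz - 7/6z^2 - 1/3x - 1/18y + 7/6z
  leading term x^2: no divisor's leading term divides it; move 4/3x^2 to the remainder.
  leading term xy: no divisor's leading term divides it; move 7/18xy to the remainder.
  leading term xz: subtract (-1/9)·f_1 from 2/3xz + 1/36y^2 + 5/36yz - 7/6z^2 - 1/3x - 1/18y + 7/6z → 1/36y^2 + 1/36yz - 5/6z^2 - 1/3x - 1/18y + 3/2z - 2/3
  leading term y^2: subtract (-1/36)·f_3 from 1/36y^2 + 1/36yz - 5/6z^2 - 1/3x - 1/18y + 3/2z - 2/3 → 1/36yz - 5/6z^2 - 2/9x - 1/18y + 3/2z - 2/3
  leading term yz: no divisor's leading term divides it; move 1/36yz to the remainder.
  leading term z^2: subtract (-5/36)·f_2 from -5/6z^2 - 2/9x - 1/18y + 3/2z - 2/3 → -4/3x - 7/36y + 7/18z - 7/18
  leading term x: no divisor's leading term divides it; move -4/3x to the remainder.
  leading term y: no divisor's leading term divides it; move -7/36y to the remainder.
  leading term z: no divisor's leading term divides it; move 7/18z to the remainder.
  leading term 1: no divisor's leading term divides it; move -7/18 to the remainder.
  remainder 4/3x^2 + 7/18xy + 1/36yz - 4/3x - 7/36y + 7/18z - 7/18 ≠ 0; add g_4 = 4/3x^2 + 7/18xy + 1/36yz - 4/3x - 7/36y + 7/18z - 7/18 to the basis.

The other S-polynomials (S(f_1,f_3), S(f_2,f_3), S(f_1,g_4), S(f_2,g_4), S(f_3,g_4)) all reduce to 0 modulo the current basis, so we have a Gröbner basis.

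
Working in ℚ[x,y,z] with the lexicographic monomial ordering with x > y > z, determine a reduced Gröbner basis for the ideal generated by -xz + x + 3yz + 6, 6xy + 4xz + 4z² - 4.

f_1 = -xz + x + 3yz + 6, LT = xz.
f_2 = 6xy + 4xz + 4z² - 4, LT = xy.

S(f_1,f_2): lcm = xyz. S = -xy - ⅔xz² - 3y²z - 6y - ⅔z³ + ⅔z.
  leading term xy: subtract (-⅙)·f_2 from -xy - ⅔xz² - 3y²z - 6y - ⅔z³ + ⅔z → -⅔xz² + ⅔xz - 3y²z - 6y - ⅔z³ + ⅔z² + ⅔z - ⅔
  leading term xz²: subtract (⅔z)·f_1 from -⅔xz² + ⅔xz - 3y²z - 6y - ⅔z³ + ⅔z² + ⅔z - ⅔ → -3y²z - 2yz² - 6y - ⅔z³ + ⅔z² - 10/3z - ⅔
  leading term y²z: no divisor's leading term divides it; move -3y²z to the remainder.
  leading term yz²: no divisor's leading term divides it; move -2yz² to the remainder.
  leading term y: no divisor's leading term divides it; move -6y to the remainder.
  leading term z³: no divisor's leading term divides it; move -⅔z³ to the remainder.
  leading term z²: no divisor's leading term divides it; move ⅔z² to the remainder.
  leading term z: no divisor's leading term divides it; move -10/3z to the remainder.
  leading term 1: no divisor's leading term divides it; move -⅔ to the remainder.
  remainder -3y²z - 2yz² - 6y - ⅔z³ + ⅔z² - 10/3z - ⅔ ≠ 0; add g_3 = -3y²z - 2yz² - 6y - ⅔z³ + ⅔z² - 10/3z - ⅔ to the basis.

S(f_1,g_3): lcm = xy²z. S = -xy² - ⅔xyz² - 2xy - 2/9xz³ + 2/9xz² - 10/9xz - 2/9x - 3y³z - 6y².
  leading term xy²: subtract (-⅙y)·f_2 from -xy² - ⅔xyz² - 2xy - 2/9xz³ + 2/9xz² - 10/9xz - 2/9x - 3y³z - 6y² → -⅔xyz² + ⅔xyz - 2xy - 2/9xz³ + 2/9xz² - 10/9xz - 2/9x - 3y³z - 6y² + ⅔yz² - ⅔y
  leading term xyz²: subtract (⅔yz)·f_1 from -⅔xyz² + ⅔xyz - 2xy - 2/9xz³ + 2/9xz² - 10/9xz - 2/9x - 3y³z - 6y² + ⅔yz² - ⅔y → -2xy - 2/9xz³ + 2/9xz² - 10/9xz - 2/9x - 3y³z - 2y²z² - 6y² + ⅔yz² - 4yz - ⅔y
  leading term xy: subtract (-⅓)·f_2 from -2xy - 2/9xz³ + 2/9xz² - 10/9xz - 2/9x - 3y³z - 2y²z² - 6y² + ⅔yz² - 4yz - ⅔y → -2/9xz³ + 2/9xz² + 2/9xz - 2/9x - 3y³z - 2y²z² - 6y² + ⅔yz² - 4yz - ⅔y + 4/3z² - 4/3
  leading term xz³: subtract (2/9z²)·f_1 from -2/9xz³ + 2/9xz² + 2/9xz - 2/9x - 3y³z - 2y²z² - 6y² + ⅔yz² - 4yz - ⅔y + 4/3z² - 4/3 → 2/9xz - 2/9x - 3y³z - 2y²z² - 6y² - ⅔yz³ + ⅔yz² - 4yz - ⅔y - 4/3
  leading term xz: subtract (-2/9)·f_1 from 2/9xz - 2/9x - 3y³z - 2y²z² - 6y² - ⅔yz³ + ⅔yz² - 4yz - ⅔y - 4/3 → -3y³z - 2y²z² - 6y² - ⅔yz³ + ⅔yz² - 10/3yz - ⅔y
  leading term y³z: subtract (y)·g_3 from -3y³z - 2y²z² - 6y² - ⅔yz³ + ⅔yz² - 10/3yz - ⅔y → 0
  remainder 0.

S(f_2,g_3): lcm = xy²z. S = -2xy - 2/9xz³ + 2/9xz² - 10/9xz - 2/9x + ⅔yz³ - ⅔yz.
  leading term xy: subtract (-⅓)·f_2 from -2xy - 2/9xz³ + 2/9xz² - 10/9xz - 2/9x + ⅔yz³ - ⅔yz → -2/9xz³ + 2/9xz² + 2/9xz - 2/9x + ⅔yz³ - ⅔yz + 4/3z² - 4/3
  leading term xz³: subtract (2/9z²)·f_1 from -2/9xz³ + 2/9xz² + 2/9xz - 2/9x + ⅔yz³ - ⅔yz + 4/3z² - 4/3 → 2/9xz - 2/9x - ⅔yz - 4/3
  leading term xz: subtract (-2/9)·f_1 from 2/9xz - 2/9x - ⅔yz - 4/3 → 0
  remainder 0.

Every S-polynomial of the final basis reduces to 0, so we have a Gröbner basis.

G = {xy + ⅔x + 2yz + ⅔z² + 10/3, xz - x - 3yz - 6, y²z + ⅔yz² + 2y + 2/9z³ - 2/9z² + 10/9z + 2/9}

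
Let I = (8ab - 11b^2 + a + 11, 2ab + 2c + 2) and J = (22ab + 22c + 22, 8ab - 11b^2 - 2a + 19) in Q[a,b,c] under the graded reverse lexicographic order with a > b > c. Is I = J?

Since reduced Gröbner bases are canonical representatives of ideals under a given ordering, it suffices to compute and compare them.
Buchberger on the first generating set:
f_1 = 8ab - 11b^2 + a + 11, LT = ab.
f_2 = 2ab + 2c + 2, LT = ab.

S(f_1,f_2): lcm = ab. S = -11/8b^2 + 1/8a - c + 3/8.
  leading term b^2: no divisor's leading term divides it; move -11/8b^2 to the remainder.
  leading term a: no divisor's leading term divides it; move 1/8a to the remainder.
  leading term c: no divisor's leading term divides it; move -c to the remainder.
  leading term 1: no divisor's leading term divides it; move 3/8 to the remainder.
  remainder -11/8b^2 + 1/8a - c + 3/8 ≠ 0; add g_3 = -11/8b^2 + 1/8a - c + 3/8 to the basis.

S(f_1,g_3): lcm = ab^2. S = -11/8b^3 + 1/11a^2 + 1/8ab - 8/11ac + 3/11a + 11/8b.
  leading term b^3: subtract (b)·g_3 from -11/8b^3 + 1/11a^2 + 1/8ab - 8/11ac + 3/11a + 11/8b → 1/11a^2 - 8/11ac + bc + 3/11a + b
  leading term a^2: no divisor's leading term divides it; move 1/11a^2 to the remainder.
  leading term ac: no divisor's leading term divides it; move -8/11ac to the remainder.
  leading term bc: no divisor's leading term divides it; move bc to the remainder.
  leading term a: no divisor's leading term divides it; move 3/11a to the remainder.
  leading term b: no divisor's leading term divides it; move b to the remainder.
  remainder 1/11a^2 - 8/11ac + bc + 3/11a + b ≠ 0; add g_4 = 1/11a^2 - 8/11ac + bc + 3/11a + b to the basis.

The other S-polynomials (S(f_2,g_3), S(f_1,g_4), S(f_2,g_4), S(g_3,g_4)) all reduce to 0 modulo the current basis, so we have a Gröbner basis.
Inter-reduce: drop elements whose leading term is divisible by another's, tail-reduce, and make monic.
Reduced Gröbner basis: {a^2 - 8ac + 11bc + 3a + 11b, ab + c + 1, b^2 - 1/11a + 8/11c - 3/11}.

Buchberger on the second generating set:
h_1 = 22ab + 22c + 22, LT = ab.
h_2 = 8ab - 11b^2 - 2a + 19, LT = ab.

S(h_1,h_2): lcm = ab. S = 11/8b^2 + 1/4a + c - 11/8.
  leading term b^2: no divisor's leading term divides it; move 11/8b^2 to the remainder.
  leading term a: no divisor's leading term divides it; move 1/4a to the remainder.
  leading term c: no divisor's leading term divides it; move c to the remainder.
  leading term 1: no divisor's leading term divides it; move -11/8 to the remainder.
  remainder 11/8b^2 + 1/4a + c - 11/8 ≠ 0; add k_3 = 11/8b^2 + 1/4a + c - 11/8 to the basis.

S(h_1,k_3): lcm = ab^2. S = -2/11a^2 - 8/11ac + bc + a + b.
  leading term a^2: no divisor's leading term divides it; move -2/11a^2 to the remainder.
  leading term ac: no divisor's leading term divides it; move -8/11ac to the remainder.
  leading term bc: no divisor's leading term divides it; move bc to the remainder.
  leading term a: no divisor's leading term divides it; move a to the remainder.
  leading term b: no divisor's leading term divides it; move b to the remainder.
  remainder -2/11a^2 - 8/11ac + bc + a + b ≠ 0; add k_4 = -2/11a^2 - 8/11ac + bc + a + b to the basis.

The other S-polynomials (S(h_2,k_3), S(h_1,k_4), S(h_2,k_4), S(k_3,k_4)) all reduce to 0 modulo the current basis, so we have a Gröbner basis.
Inter-reduce: drop elements whose leading term is divisible by another's, tail-reduce, and make monic.
Reduced Gröbner basis: {a^2 + 4ac - 11/2bc - 11/2a - 11/2b, ab + c + 1, b^2 + 2/11a + 8/11c - 1}.

The bases are distinct; the ideals are different.

No, the ideals differ.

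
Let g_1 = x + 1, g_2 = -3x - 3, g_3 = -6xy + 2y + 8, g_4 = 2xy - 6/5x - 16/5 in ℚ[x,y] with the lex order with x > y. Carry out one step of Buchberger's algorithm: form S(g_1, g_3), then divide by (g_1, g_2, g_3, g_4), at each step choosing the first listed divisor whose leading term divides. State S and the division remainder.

S(g_1, g_3) = 4/3y + 4/3; remainder on division = 4/3y + 4/3.

lcm(LM(g_1), LM(g_3)) = xy.
S = (lcm/LT(g_1))·g_1 − (lcm/LT(g_3))·g_3 = 4/3y + 4/3.
Reduce S modulo (g_1, g_2, g_3, g_4) in that order:
  leading term y: no divisor's leading term divides it; move 4/3y to the remainder.
  leading term 1: no divisor's leading term divides it; move 4/3 to the remainder.
The remainder 4/3y + 4/3 is nonzero, so it would be added as the next basis element.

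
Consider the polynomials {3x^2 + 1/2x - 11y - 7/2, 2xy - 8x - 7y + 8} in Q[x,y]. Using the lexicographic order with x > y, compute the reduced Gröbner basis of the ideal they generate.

f_1 = 3x^2 + 1/2x - 11y - 7/2, LT = x^2.
f_2 = 2xy - 8x - 7y + 8, LT = xy.

S(f_1,f_2): lcm = x^2y. S = 4x^2 + 11/3xy - 4x - 11/3y^2 - 7/6y.
  leading term x^2: subtract (4/3)·f_1 from 4x^2 + 11/3xy - 4x - 11/3y^2 - 7/6y → 11/3xy - 14/3x - 11/3y^2 + 27/2y + 14/3
  leading term xy: subtract (11/6)·f_2 from 11/3xy - 14/3x - 11/3y^2 + 27/2y + 14/3 → 10x - 11/3y^2 + 79/3y - 10
  leading term x: no divisor's leading term divides it; move 10x to the remainder.
  leading term y^2: no divisor's leading term divides it; move -11/3y^2 to the remainder.
  leading term y: no divisor's leading term divides it; move 79/3y to the remainder.
  leading term 1: no divisor's leading term divides it; move -10 to the remainder.
  remainder 10x - 11/3y^2 + 79/3y - 10 ≠ 0; add g_3 = 10x - 11/3y^2 + 79/3y - 10 to the basis.

S(f_1,g_3): lcm = x^2. S = 11/30xy^2 - 79/30xy + 7/6x - 11/3y - 7/6.
  leading term xy^2: subtract (11/60y)·f_2 from 11/30xy^2 - 79/30xy + 7/6x - 11/3y - 7/6 → -7/6xy + 7/6x + 77/60y^2 - 77/15y - 7/6
  leading term xy: subtract (-7/12)·f_2 from -7/6xy + 7/6x + 77/60y^2 - 77/15y - 7/6 → -7/2x + 77/60y^2 - 553/60y + 7/2
  leading term x: subtract (-7/20)·g_3 from -7/2x + 77/60y^2 - 553/60y + 7/2 → 0
  remainder 0.

S(f_2,g_3): lcm = xy. S = -4x + 11/30y^3 - 79/30y^2 - 5/2y + 4.
  leading term x: subtract (-2/5)·g_3 from -4x + 11/30y^3 - 79/30y^2 - 5/2y + 4 → 11/30y^3 - 41/10y^2 + 241/30y
  leading term y^3: no divisor's leading term divides it; move 11/30y^3 to the remainder.
  leading term y^2: no divisor's leading term divides it; move -41/10y^2 to the remainder.
  leading term y: no divisor's leading term divides it; move 241/30y to the remainder.
  remainder 11/30y^3 - 41/10y^2 + 241/30y ≠ 0; add g_4 = 11/30y^3 - 41/10y^2 + 241/30y to the basis.

S(f_1,g_4): leading monomials are coprime, so the S-polynomial reduces to 0 (Buchberger's first criterion).
S(f_2,g_4): lcm = xy^3. S = 79/11xy^2 - 241/11xy - 7/2y^3 + 4y^2.
  leading term xy^2: subtract (79/22y)·f_2 from 79/11xy^2 - 241/11xy - 7/2y^3 + 4y^2 → 75/11xy - 7/2y^3 + 641/22y^2 - 316/11y
  leading term xy: subtract (75/22)·f_2 from 75/11xy - 7/2y^3 + 641/22y^2 - 316/11y → 300/11x - 7/2y^3 + 641/22y^2 - 107/22y - 300/11
  leading term x: subtract (30/11)·g_3 from 300/11x - 7/2y^3 + 641/22y^2 - 107/22y - 300/11 → -7/2y^3 + 861/22y^2 - 1687/22y
  leading term y^3: subtract (-105/11)·g_4 from -7/2y^3 + 861/22y^2 - 1687/22y → 0
  remainder 0.

S(g_3,g_4): leading monomials are coprime, so the S-polynomial reduces to 0 (Buchberger's first criterion).
Every S-polynomial of the final basis reduces to 0, so we have a Gröbner basis.
Inter-reduce: drop elements whose leading term is divisible by another's, tail-reduce, and make monic.

G = {x - 11/30y^2 + 79/30y - 1, y^3 - 123/11y^2 + 241/11y}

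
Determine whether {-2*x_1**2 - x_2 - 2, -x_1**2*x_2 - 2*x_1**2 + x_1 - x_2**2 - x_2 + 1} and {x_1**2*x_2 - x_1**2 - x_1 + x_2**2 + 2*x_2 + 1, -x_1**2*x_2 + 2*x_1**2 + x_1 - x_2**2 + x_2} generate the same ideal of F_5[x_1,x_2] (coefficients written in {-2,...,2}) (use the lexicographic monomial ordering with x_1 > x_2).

Yes, the ideals are equal.

For a fixed monomial order, each ideal has a unique reduced Gröbner basis; comparing bases decides equality.
Buchberger on the first generating set:
f_1 = -2*x_1**2 - x_2 - 2, LT = x_1**2.
f_2 = -x_1**2*x_2 - 2*x_1**2 + x_1 - x_2**2 - x_2 + 1, LT = x_1**2*x_2.

S(f_1,f_2): lcm = x_1**2*x_2. S = -2*x_1**2 + x_1 + 2*x_2**2 + 1.
  leading term x_1**2: subtract (1)·f_1 from -2*x_1**2 + x_1 + 2*x_2**2 + 1 → x_1 + 2*x_2**2 + x_2 - 2
  leading term x_1: no divisor's leading term divides it; move x_1 to the remainder.
  leading term x_2**2: no divisor's leading term divides it; move 2*x_2**2 to the remainder.
  leading term x_2: no divisor's leading term divides it; move x_2 to the remainder.
  leading term 1: no divisor's leading term divides it; move -2 to the remainder.
  remainder x_1 + 2*x_2**2 + x_2 - 2 ≠ 0; add g_3 = x_1 + 2*x_2**2 + x_2 - 2 to the basis.

S(f_1,g_3): lcm = x_1**2. S = -2*x_1*x_2**2 - x_1*x_2 + 2*x_1 - 2*x_2 + 1.
  leading term x_1*x_2**2: subtract (-2*x_2**2)·g_3 from -2*x_1*x_2**2 - x_1*x_2 + 2*x_1 - 2*x_2 + 1 → -x_1*x_2 + 2*x_1 - x_2**4 + 2*x_2**3 + x_2**2 - 2*x_2 + 1
  leading term x_1*x_2: subtract (-x_2)·g_3 from -x_1*x_2 + 2*x_1 - x_2**4 + 2*x_2**3 + x_2**2 - 2*x_2 + 1 → 2*x_1 - x_2**4 - x_2**3 + 2*x_2**2 + x_2 + 1
  leading term x_1: subtract (2)·g_3 from 2*x_1 - x_2**4 - x_2**3 + 2*x_2**2 + x_2 + 1 → -x_2**4 - x_2**3 - 2*x_2**2 - x_2
  leading term x_2**4: no divisor's leading term divides it; move -x_2**4 to the remainder.
  leading term x_2**3: no divisor's leading term divides it; move -x_2**3 to the remainder.
  leading term x_2**2: no divisor's leading term divides it; move -2*x_2**2 to the remainder.
  leading term x_2: no divisor's leading term divides it; move -x_2 to the remainder.
  remainder -x_2**4 - x_2**3 - 2*x_2**2 - x_2 ≠ 0; add g_4 = -x_2**4 - x_2**3 - 2*x_2**2 - x_2 to the basis.

The other S-polynomials (S(f_2,g_3), S(f_1,g_4), S(f_2,g_4), S(g_3,g_4)) all reduce to 0 modulo the current basis, so we have a Gröbner basis.
Inter-reduce: drop elements whose leading term is divisible by another's, tail-reduce, and make monic.
Reduced Gröbner basis: {x_1 + 2*x_2**2 + x_2 - 2, x_2**4 + x_2**3 + 2*x_2**2 + x_2}.

Buchberger on the second generating set:
h_1 = x_1**2*x_2 - x_1**2 - x_1 + x_2**2 + 2*x_2 + 1, LT = x_1**2*x_2.
h_2 = -x_1**2*x_2 + 2*x_1**2 + x_1 - x_2**2 + x_2, LT = x_1**2*x_2.

S(h_1,h_2): lcm = x_1**2*x_2. S = x_1**2 - 2*x_2 + 1.
  leading term x_1**2: no divisor's leading term divides it; move x_1**2 to the remainder.
  leading term x_2: no divisor's leading term divides it; move -2*x_2 to the remainder.
  leading term 1: no divisor's leading term divides it; move 1 to the remainder.
  remainder x_1**2 - 2*x_2 + 1 ≠ 0; add k_3 = x_1**2 - 2*x_2 + 1 to the basis.

S(h_1,k_3): lcm = x_1**2*x_2. S = -x_1**2 - x_1 - 2*x_2**2 + x_2 + 1.
  leading term x_1**2: subtract (-1)·k_3 from -x_1**2 - x_1 - 2*x_2**2 + x_2 + 1 → -x_1 - 2*x_2**2 - x_2 + 2
  leading term x_1: no divisor's leading term divides it; move -x_1 to the remainder.
  leading term x_2**2: no divisor's leading term divides it; move -2*x_2**2 to the remainder.
  leading term x_2: no divisor's leading term divides it; move -x_2 to the remainder.
  leading term 1: no divisor's leading term divides it; move 2 to the remainder.
  remainder -x_1 - 2*x_2**2 - x_2 + 2 ≠ 0; add k_4 = -x_1 - 2*x_2**2 - x_2 + 2 to the basis.

S(h_1,k_4): lcm = x_1**2*x_2. S = -x_1**2 - 2*x_1*x_2**3 - x_1*x_2**2 + 2*x_1*x_2 - x_1 + x_2**2 + 2*x_2 + 1.
  leading term x_1**2: subtract (-1)·k_3 from -x_1**2 - 2*x_1*x_2**3 - x_1*x_2**2 + 2*x_1*x_2 - x_1 + x_2**2 + 2*x_2 + 1 → -2*x_1*x_2**3 - x_1*x_2**2 + 2*x_1*x_2 - x_1 + x_2**2 + 2
  leading term x_1*x_2**3: subtract (2*x_2**3)·k_4 from -2*x_1*x_2**3 - x_1*x_2**2 + 2*x_1*x_2 - x_1 + x_2**2 + 2 → -x_1*x_2**2 + 2*x_1*x_2 - x_1 - x_2**5 + 2*x_2**4 + x_2**3 + x_2**2 + 2
  leading term x_1*x_2**2: subtract (x_2**2)·k_4 from -x_1*x_2**2 + 2*x_1*x_2 - x_1 - x_2**5 + 2*x_2**4 + x_2**3 + x_2**2 + 2 → 2*x_1*x_2 - x_1 - x_2**5 - x_2**4 + 2*x_2**3 - x_2**2 + 2
  leading term x_1*x_2: subtract (-2*x_2)·k_4 from 2*x_1*x_2 - x_1 - x_2**5 - x_2**4 + 2*x_2**3 - x_2**2 + 2 → -x_1 - x_2**5 - x_2**4 - 2*x_2**3 + 2*x_2**2 - x_2 + 2
  leading term x_1: subtract (1)·k_4 from -x_1 - x_2**5 - x_2**4 - 2*x_2**3 + 2*x_2**2 - x_2 + 2 → -x_2**5 - x_2**4 - 2*x_2**3 - x_2**2
  leading term x_2**5: no divisor's leading term divides it; move -x_2**5 to the remainder.
  leading term x_2**4: no divisor's leading term divides it; move -x_2**4 to the remainder.
  leading term x_2**3: no divisor's leading term divides it; move -2*x_2**3 to the remainder.
  leading term x_2**2: no divisor's leading term divides it; move -x_2**2 to the remainder.
  remainder -x_2**5 - x_2**4 - 2*x_2**3 - x_2**2 ≠ 0; add k_5 = -x_2**5 - x_2**4 - 2*x_2**3 - x_2**2 to the basis.

S(k_3,k_4): lcm = x_1**2. S = -2*x_1*x_2**2 - x_1*x_2 + 2*x_1 - 2*x_2 + 1.
  leading term x_1*x_2**2: subtract (2*x_2**2)·k_4 from -2*x_1*x_2**2 - x_1*x_2 + 2*x_1 - 2*x_2 + 1 → -x_1*x_2 + 2*x_1 - x_2**4 + 2*x_2**3 + x_2**2 - 2*x_2 + 1
  leading term x_1*x_2: subtract (x_2)·k_4 from -x_1*x_2 + 2*x_1 - x_2**4 + 2*x_2**3 + x_2**2 - 2*x_2 + 1 → 2*x_1 - x_2**4 - x_2**3 + 2*x_2**2 + x_2 + 1
  leading term x_1: subtract (-2)·k_4 from 2*x_1 - x_2**4 - x_2**3 + 2*x_2**2 + x_2 + 1 → -x_2**4 - x_2**3 - 2*x_2**2 - x_2
  leading term x_2**4: no divisor's leading term divides it; move -x_2**4 to the remainder.
  leading term x_2**3: no divisor's leading term divides it; move -x_2**3 to the remainder.
  leading term x_2**2: no divisor's leading term divides it; move -2*x_2**2 to the remainder.
  leading term x_2: no divisor's leading term divides it; move -x_2 to the remainder.
  remainder -x_2**4 - x_2**3 - 2*x_2**2 - x_2 ≠ 0; add k_6 = -x_2**4 - x_2**3 - 2*x_2**2 - x_2 to the basis.

The other S-polynomials (S(h_2,k_3), S(h_2,k_4), S(h_1,k_5), S(h_2,k_5), S(k_3,k_5), S(k_4,k_5), S(h_1,k_6), S(h_2,k_6), S(k_3,k_6), S(k_4,k_6), S(k_5,k_6)) all reduce to 0 modulo the current basis, so we have a Gröbner basis.
Inter-reduce: drop elements whose leading term is divisible by another's, tail-reduce, and make monic.
Reduced Gröbner basis: {x_1 + 2*x_2**2 + x_2 - 2, x_2**4 + x_2**3 + 2*x_2**2 + x_2}.

The two bases agree; hence the ideals are identical.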